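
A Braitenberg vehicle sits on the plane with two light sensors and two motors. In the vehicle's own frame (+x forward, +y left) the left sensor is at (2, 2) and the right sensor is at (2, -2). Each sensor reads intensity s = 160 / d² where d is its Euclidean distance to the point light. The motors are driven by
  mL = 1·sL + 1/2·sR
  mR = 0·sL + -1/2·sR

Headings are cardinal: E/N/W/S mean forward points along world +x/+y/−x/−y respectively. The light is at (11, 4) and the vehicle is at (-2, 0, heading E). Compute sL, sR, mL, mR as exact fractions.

left sensor world pos  = (0, 2); dL² = 125
right sensor world pos = (0, -2); dR² = 157
sL = 160/125 = 32/25
sR = 160/157 = 160/157
mL = 1·sL + 1/2·sR = 7024/3925
mR = 0·sL + -1/2·sR = -80/157

32/25 160/157 7024/3925 -80/157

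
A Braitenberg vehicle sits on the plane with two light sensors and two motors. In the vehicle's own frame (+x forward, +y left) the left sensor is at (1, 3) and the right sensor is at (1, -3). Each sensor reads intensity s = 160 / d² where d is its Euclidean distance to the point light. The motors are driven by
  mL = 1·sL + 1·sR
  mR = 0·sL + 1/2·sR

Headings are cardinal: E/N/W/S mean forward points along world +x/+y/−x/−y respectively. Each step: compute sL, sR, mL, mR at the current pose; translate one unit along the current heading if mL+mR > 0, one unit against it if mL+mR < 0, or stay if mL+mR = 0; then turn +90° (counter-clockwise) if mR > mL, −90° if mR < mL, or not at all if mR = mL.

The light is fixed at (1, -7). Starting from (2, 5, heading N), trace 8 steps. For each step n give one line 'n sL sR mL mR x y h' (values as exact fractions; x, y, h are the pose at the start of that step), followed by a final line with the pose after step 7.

0 160/173 32/37 11456/6401 16/37 2 5 N
1 8/13 20/13 28/13 10/13 2 6 E
2 160/169 32/29 10048/4901 16/29 3 6 S
3 80/41 80/113 12320/4633 40/113 3 5 W
4 160/173 32/37 11456/6401 16/37 2 5 N
5 8/13 20/13 28/13 10/13 2 6 E
6 160/169 32/29 10048/4901 16/29 3 6 S
7 80/41 80/113 12320/4633 40/113 3 5 W
final 2 5 N

n=0: pose=(2,5,N); sL=160/173, sR=32/37; mL=11456/6401, mR=16/37; mL+mR=14224/6401 → advance +1; mR−mL=-8688/6401 → turn -1·90°
n=1: pose=(2,6,E); sL=8/13, sR=20/13; mL=28/13, mR=10/13; mL+mR=38/13 → advance +1; mR−mL=-18/13 → turn -1·90°
n=2: pose=(3,6,S); sL=160/169, sR=32/29; mL=10048/4901, mR=16/29; mL+mR=12752/4901 → advance +1; mR−mL=-7344/4901 → turn -1·90°
n=3: pose=(3,5,W); sL=80/41, sR=80/113; mL=12320/4633, mR=40/113; mL+mR=13960/4633 → advance +1; mR−mL=-10680/4633 → turn -1·90°
n=4: pose=(2,5,N); sL=160/173, sR=32/37; mL=11456/6401, mR=16/37; mL+mR=14224/6401 → advance +1; mR−mL=-8688/6401 → turn -1·90°
n=5: pose=(2,6,E); sL=8/13, sR=20/13; mL=28/13, mR=10/13; mL+mR=38/13 → advance +1; mR−mL=-18/13 → turn -1·90°
n=6: pose=(3,6,S); sL=160/169, sR=32/29; mL=10048/4901, mR=16/29; mL+mR=12752/4901 → advance +1; mR−mL=-7344/4901 → turn -1·90°
n=7: pose=(3,5,W); sL=80/41, sR=80/113; mL=12320/4633, mR=40/113; mL+mR=13960/4633 → advance +1; mR−mL=-10680/4633 → turn -1·90°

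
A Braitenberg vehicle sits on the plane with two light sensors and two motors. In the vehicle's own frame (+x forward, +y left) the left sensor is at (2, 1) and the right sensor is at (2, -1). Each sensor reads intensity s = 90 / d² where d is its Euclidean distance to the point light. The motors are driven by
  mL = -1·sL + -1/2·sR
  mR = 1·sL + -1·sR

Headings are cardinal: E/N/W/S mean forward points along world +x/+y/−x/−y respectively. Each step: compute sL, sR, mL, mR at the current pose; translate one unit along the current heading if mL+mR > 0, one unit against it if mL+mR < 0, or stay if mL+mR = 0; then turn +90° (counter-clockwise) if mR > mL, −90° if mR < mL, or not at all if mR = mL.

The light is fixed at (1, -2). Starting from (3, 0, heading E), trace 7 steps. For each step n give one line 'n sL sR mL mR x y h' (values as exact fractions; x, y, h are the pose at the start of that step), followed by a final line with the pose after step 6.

n=0: pose=(3,0,E); sL=18/5, sR=90/17; mL=-531/85, mR=-144/85; mL+mR=-135/17 → advance -1; mR−mL=387/85 → turn +1·90°
n=1: pose=(2,0,N); sL=45/8, sR=9/2; mL=-63/8, mR=9/8; mL+mR=-27/4 → advance -1; mR−mL=9 → turn +1·90°
n=2: pose=(2,-1,W); sL=90, sR=18; mL=-99, mR=72; mL+mR=-27 → advance -1; mR−mL=171 → turn +1·90°
n=3: pose=(3,-1,S); sL=9, sR=45; mL=-63/2, mR=-36; mL+mR=-135/2 → advance -1; mR−mL=-9/2 → turn -1·90°
n=4: pose=(3,0,W); sL=90, sR=10; mL=-95, mR=80; mL+mR=-15 → advance -1; mR−mL=175 → turn +1·90°
n=5: pose=(4,0,S); sL=45/8, sR=45/2; mL=-135/8, mR=-135/8; mL+mR=-135/4 → advance -1; mR−mL=0 → turn +0·90°
n=6: pose=(4,1,S); sL=90/17, sR=18; mL=-243/17, mR=-216/17; mL+mR=-27 → advance -1; mR−mL=27/17 → turn +1·90°

0 18/5 90/17 -531/85 -144/85 3 0 E
1 45/8 9/2 -63/8 9/8 2 0 N
2 90 18 -99 72 2 -1 W
3 9 45 -63/2 -36 3 -1 S
4 90 10 -95 80 3 0 W
5 45/8 45/2 -135/8 -135/8 4 0 S
6 90/17 18 -243/17 -216/17 4 1 S
final 4 2 E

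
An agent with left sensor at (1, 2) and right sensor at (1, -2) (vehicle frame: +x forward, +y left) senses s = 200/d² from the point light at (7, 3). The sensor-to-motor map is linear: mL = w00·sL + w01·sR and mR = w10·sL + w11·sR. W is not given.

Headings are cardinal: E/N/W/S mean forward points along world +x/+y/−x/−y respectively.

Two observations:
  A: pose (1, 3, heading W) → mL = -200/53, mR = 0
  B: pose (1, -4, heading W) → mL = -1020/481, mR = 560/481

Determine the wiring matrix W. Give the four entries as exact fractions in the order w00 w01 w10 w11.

-1/2 -1/2 -1 1

obs A: pose=(1,3,W) → sL=200/53, sR=200/53, mL=-200/53, mR=0
obs B: pose=(1,-4,W) → sL=20/13, sR=100/37, mL=-1020/481, mR=560/481
sensor matrix S = [[200/53, 200/53], [20/13, 100/37]]; det S = 112000/25493
solve [mL_A; mL_B] = S·[w00; w01] and [mR_A; mR_B] = S·[w10; w11]:
  w00 = -1/2, w01 = -1/2, w10 = -1, w11 = 1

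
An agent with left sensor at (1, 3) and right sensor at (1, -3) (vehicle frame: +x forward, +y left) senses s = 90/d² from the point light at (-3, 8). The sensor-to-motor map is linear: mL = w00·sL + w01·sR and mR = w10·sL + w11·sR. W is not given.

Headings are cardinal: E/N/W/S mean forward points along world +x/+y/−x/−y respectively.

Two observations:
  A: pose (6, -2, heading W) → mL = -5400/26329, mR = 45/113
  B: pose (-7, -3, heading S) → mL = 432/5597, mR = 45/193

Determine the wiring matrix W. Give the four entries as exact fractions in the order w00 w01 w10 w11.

obs A: pose=(6,-2,W) → sL=90/233, sR=90/113, mL=-5400/26329, mR=45/113
obs B: pose=(-7,-3,S) → sL=18/29, sR=90/193, mL=432/5597, mR=45/193
sensor matrix S = [[90/233, 90/113], [18/29, 90/193]]; det S = -46306080/147363413
solve [mL_A; mL_B] = S·[w00; w01] and [mR_A; mR_B] = S·[w10; w11]:
  w00 = 1/2, w01 = -1/2, w10 = 0, w11 = 1/2

1/2 -1/2 0 1/2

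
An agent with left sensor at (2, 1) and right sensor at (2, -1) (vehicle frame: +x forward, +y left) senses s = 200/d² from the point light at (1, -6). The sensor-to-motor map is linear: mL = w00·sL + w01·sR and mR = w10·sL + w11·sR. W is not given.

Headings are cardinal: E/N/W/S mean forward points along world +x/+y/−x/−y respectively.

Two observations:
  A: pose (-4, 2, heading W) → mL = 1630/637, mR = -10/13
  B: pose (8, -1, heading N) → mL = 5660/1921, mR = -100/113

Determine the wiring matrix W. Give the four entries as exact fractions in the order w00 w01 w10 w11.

obs A: pose=(-4,2,W) → sL=100/49, sR=20/13, mL=1630/637, mR=-10/13
obs B: pose=(8,-1,N) → sL=40/17, sR=200/113, mL=5660/1921, mR=-100/113
sensor matrix S = [[100/49, 20/13], [40/17, 200/113]]; det S = -9600/1223677
solve [mL_A; mL_B] = S·[w00; w01] and [mR_A; mR_B] = S·[w10; w11]:
  w00 = 1/2, w01 = 1, w10 = 0, w11 = -1/2

1/2 1 0 -1/2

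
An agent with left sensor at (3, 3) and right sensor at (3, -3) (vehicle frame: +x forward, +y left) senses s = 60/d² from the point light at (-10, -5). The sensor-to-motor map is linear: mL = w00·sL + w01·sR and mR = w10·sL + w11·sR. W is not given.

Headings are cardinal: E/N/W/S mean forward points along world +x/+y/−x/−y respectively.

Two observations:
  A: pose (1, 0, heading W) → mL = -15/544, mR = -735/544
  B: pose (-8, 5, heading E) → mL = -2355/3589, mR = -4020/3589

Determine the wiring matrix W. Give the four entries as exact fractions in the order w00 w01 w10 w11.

1/2 -1 -1 -1

obs A: pose=(1,0,W) → sL=15/17, sR=15/32, mL=-15/544, mR=-735/544
obs B: pose=(-8,5,E) → sL=30/97, sR=30/37, mL=-2355/3589, mR=-4020/3589
sensor matrix S = [[15/17, 15/32], [30/97, 30/37]]; det S = 556875/976208
solve [mL_A; mL_B] = S·[w00; w01] and [mR_A; mR_B] = S·[w10; w11]:
  w00 = 1/2, w01 = -1, w10 = -1, w11 = -1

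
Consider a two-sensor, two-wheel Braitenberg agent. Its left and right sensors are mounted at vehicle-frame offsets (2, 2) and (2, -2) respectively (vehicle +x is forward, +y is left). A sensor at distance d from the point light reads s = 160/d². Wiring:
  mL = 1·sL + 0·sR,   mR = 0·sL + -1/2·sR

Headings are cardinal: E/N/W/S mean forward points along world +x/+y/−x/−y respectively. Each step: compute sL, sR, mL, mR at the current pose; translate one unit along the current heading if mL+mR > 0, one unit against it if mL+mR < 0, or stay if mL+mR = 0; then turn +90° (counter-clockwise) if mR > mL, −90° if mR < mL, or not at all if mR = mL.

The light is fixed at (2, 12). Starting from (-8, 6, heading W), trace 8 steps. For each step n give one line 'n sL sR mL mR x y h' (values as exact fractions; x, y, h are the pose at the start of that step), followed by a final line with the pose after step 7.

0 10/13 1 10/13 -1/2 -8 6 W
1 32/37 160/97 32/37 -80/97 -9 6 N
2 16/9 16/13 16/9 -8/13 -9 7 E
3 160/113 160/193 160/113 -80/193 -8 7 S
4 10/13 1 10/13 -1/2 -8 6 W
5 32/37 160/97 32/37 -80/97 -9 6 N
6 16/9 16/13 16/9 -8/13 -9 7 E
7 160/113 160/193 160/113 -80/193 -8 7 S
final -8 6 W

n=0: pose=(-8,6,W); sL=10/13, sR=1; mL=10/13, mR=-1/2; mL+mR=7/26 → advance +1; mR−mL=-33/26 → turn -1·90°
n=1: pose=(-9,6,N); sL=32/37, sR=160/97; mL=32/37, mR=-80/97; mL+mR=144/3589 → advance +1; mR−mL=-6064/3589 → turn -1·90°
n=2: pose=(-9,7,E); sL=16/9, sR=16/13; mL=16/9, mR=-8/13; mL+mR=136/117 → advance +1; mR−mL=-280/117 → turn -1·90°
n=3: pose=(-8,7,S); sL=160/113, sR=160/193; mL=160/113, mR=-80/193; mL+mR=21840/21809 → advance +1; mR−mL=-39920/21809 → turn -1·90°
n=4: pose=(-8,6,W); sL=10/13, sR=1; mL=10/13, mR=-1/2; mL+mR=7/26 → advance +1; mR−mL=-33/26 → turn -1·90°
n=5: pose=(-9,6,N); sL=32/37, sR=160/97; mL=32/37, mR=-80/97; mL+mR=144/3589 → advance +1; mR−mL=-6064/3589 → turn -1·90°
n=6: pose=(-9,7,E); sL=16/9, sR=16/13; mL=16/9, mR=-8/13; mL+mR=136/117 → advance +1; mR−mL=-280/117 → turn -1·90°
n=7: pose=(-8,7,S); sL=160/113, sR=160/193; mL=160/113, mR=-80/193; mL+mR=21840/21809 → advance +1; mR−mL=-39920/21809 → turn -1·90°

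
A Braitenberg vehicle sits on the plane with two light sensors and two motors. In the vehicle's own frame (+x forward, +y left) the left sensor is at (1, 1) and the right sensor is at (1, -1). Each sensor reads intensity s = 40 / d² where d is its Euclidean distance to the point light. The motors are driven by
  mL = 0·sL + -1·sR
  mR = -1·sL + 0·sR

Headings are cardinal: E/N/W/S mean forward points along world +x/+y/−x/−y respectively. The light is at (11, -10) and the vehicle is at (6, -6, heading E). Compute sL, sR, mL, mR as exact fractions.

left sensor world pos  = (7, -5); dL² = 41
right sensor world pos = (7, -7); dR² = 25
sL = 40/41 = 40/41
sR = 40/25 = 8/5
mL = 0·sL + -1·sR = -8/5
mR = -1·sL + 0·sR = -40/41

40/41 8/5 -8/5 -40/41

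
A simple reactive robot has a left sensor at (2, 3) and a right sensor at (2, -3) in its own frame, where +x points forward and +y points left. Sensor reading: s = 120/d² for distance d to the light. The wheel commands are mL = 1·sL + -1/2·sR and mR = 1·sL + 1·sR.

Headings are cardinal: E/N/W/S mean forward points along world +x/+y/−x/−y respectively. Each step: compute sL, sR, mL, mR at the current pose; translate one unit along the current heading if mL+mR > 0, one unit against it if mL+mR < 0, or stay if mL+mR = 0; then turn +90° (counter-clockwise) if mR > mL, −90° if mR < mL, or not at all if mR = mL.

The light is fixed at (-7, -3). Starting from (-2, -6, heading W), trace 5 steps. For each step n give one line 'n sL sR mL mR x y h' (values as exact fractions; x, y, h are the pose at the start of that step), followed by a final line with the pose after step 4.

n=0: pose=(-2,-6,W); sL=8/3, sR=40/3; mL=-4, mR=16; mL+mR=12 → advance +1; mR−mL=20 → turn +1·90°
n=1: pose=(-3,-6,S); sL=60/37, sR=60/13; mL=-330/481, mR=3000/481; mL+mR=2670/481 → advance +1; mR−mL=90/13 → turn +1·90°
n=2: pose=(-3,-7,E); sL=120/37, sR=24/17; mL=1596/629, mR=2928/629; mL+mR=4524/629 → advance +1; mR−mL=36/17 → turn +1·90°
n=3: pose=(-2,-7,N); sL=15, sR=30/17; mL=240/17, mR=285/17; mL+mR=525/17 → advance +1; mR−mL=45/17 → turn +1·90°
n=4: pose=(-2,-6,W); sL=8/3, sR=40/3; mL=-4, mR=16; mL+mR=12 → advance +1; mR−mL=20 → turn +1·90°

0 8/3 40/3 -4 16 -2 -6 W
1 60/37 60/13 -330/481 3000/481 -3 -6 S
2 120/37 24/17 1596/629 2928/629 -3 -7 E
3 15 30/17 240/17 285/17 -2 -7 N
4 8/3 40/3 -4 16 -2 -6 W
final -3 -6 S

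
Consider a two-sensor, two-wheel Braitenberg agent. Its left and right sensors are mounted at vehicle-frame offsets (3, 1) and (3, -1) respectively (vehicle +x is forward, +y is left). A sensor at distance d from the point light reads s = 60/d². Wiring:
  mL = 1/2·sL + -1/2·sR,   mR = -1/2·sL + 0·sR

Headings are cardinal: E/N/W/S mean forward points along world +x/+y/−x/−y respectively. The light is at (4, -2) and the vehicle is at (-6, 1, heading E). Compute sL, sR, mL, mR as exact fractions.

12/13 60/53 -72/689 -6/13

left sensor world pos  = (-3, 2); dL² = 65
right sensor world pos = (-3, 0); dR² = 53
sL = 60/65 = 12/13
sR = 60/53 = 60/53
mL = 1/2·sL + -1/2·sR = -72/689
mR = -1/2·sL + 0·sR = -6/13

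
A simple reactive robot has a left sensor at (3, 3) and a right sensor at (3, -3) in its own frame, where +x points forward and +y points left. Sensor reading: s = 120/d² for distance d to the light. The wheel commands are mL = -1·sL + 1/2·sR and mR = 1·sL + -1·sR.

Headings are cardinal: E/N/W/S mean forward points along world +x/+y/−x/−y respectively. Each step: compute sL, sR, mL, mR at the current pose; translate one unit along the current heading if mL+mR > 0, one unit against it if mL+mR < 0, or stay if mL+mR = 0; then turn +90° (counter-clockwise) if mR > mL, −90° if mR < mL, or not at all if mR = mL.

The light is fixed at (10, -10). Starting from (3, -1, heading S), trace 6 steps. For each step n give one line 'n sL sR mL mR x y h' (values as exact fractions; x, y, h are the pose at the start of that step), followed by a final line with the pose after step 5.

0 30/13 15/17 -825/442 315/221 3 -1 S
1 24/37 24/13 132/481 -576/481 3 0 E
2 60/37 12/17 -798/629 576/629 2 0 S
3 120/221 120/89 2580/19669 -15840/19669 2 1 E
4 6/5 15/26 -237/260 81/130 1 1 S
5 40/87 40/39 20/377 -640/1131 1 2 E
final 0 2 S

n=0: pose=(3,-1,S); sL=30/13, sR=15/17; mL=-825/442, mR=315/221; mL+mR=-15/34 → advance -1; mR−mL=1455/442 → turn +1·90°
n=1: pose=(3,0,E); sL=24/37, sR=24/13; mL=132/481, mR=-576/481; mL+mR=-12/13 → advance -1; mR−mL=-708/481 → turn -1·90°
n=2: pose=(2,0,S); sL=60/37, sR=12/17; mL=-798/629, mR=576/629; mL+mR=-6/17 → advance -1; mR−mL=1374/629 → turn +1·90°
n=3: pose=(2,1,E); sL=120/221, sR=120/89; mL=2580/19669, mR=-15840/19669; mL+mR=-60/89 → advance -1; mR−mL=-18420/19669 → turn -1·90°
n=4: pose=(1,1,S); sL=6/5, sR=15/26; mL=-237/260, mR=81/130; mL+mR=-15/52 → advance -1; mR−mL=399/260 → turn +1·90°
n=5: pose=(1,2,E); sL=40/87, sR=40/39; mL=20/377, mR=-640/1131; mL+mR=-20/39 → advance -1; mR−mL=-700/1131 → turn -1·90°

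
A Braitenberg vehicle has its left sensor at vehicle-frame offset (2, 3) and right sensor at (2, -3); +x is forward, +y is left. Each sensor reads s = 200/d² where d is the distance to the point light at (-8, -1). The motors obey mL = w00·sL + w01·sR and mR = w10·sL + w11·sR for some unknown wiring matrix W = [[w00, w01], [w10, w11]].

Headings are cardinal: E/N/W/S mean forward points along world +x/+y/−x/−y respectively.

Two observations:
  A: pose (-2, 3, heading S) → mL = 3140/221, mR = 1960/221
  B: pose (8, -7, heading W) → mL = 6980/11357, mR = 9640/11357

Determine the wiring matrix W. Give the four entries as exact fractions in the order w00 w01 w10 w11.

-1/2 1 1/2 1/2

obs A: pose=(-2,3,S) → sL=40/17, sR=200/13, mL=3140/221, mR=1960/221
obs B: pose=(8,-7,W) → sL=200/277, sR=40/41, mL=6980/11357, mR=9640/11357
sensor matrix S = [[40/17, 200/13], [200/277, 40/41]]; det S = -22118400/2509897
solve [mL_A; mL_B] = S·[w00; w01] and [mR_A; mR_B] = S·[w10; w11]:
  w00 = -1/2, w01 = 1, w10 = 1/2, w11 = 1/2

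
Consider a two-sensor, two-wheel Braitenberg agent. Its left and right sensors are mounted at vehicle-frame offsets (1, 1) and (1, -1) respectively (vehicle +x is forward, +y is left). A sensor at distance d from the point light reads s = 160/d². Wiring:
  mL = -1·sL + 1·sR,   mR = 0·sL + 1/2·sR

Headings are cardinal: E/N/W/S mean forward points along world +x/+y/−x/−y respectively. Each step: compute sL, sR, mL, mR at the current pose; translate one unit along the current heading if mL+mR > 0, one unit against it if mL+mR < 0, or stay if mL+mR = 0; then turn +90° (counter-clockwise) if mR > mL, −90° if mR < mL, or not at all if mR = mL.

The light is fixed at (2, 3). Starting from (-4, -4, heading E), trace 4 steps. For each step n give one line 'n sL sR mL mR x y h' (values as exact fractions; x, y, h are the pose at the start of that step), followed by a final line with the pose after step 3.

n=0: pose=(-4,-4,E); sL=160/61, sR=160/89; mL=-4480/5429, mR=80/89; mL+mR=400/5429 → advance +1; mR−mL=9360/5429 → turn +1·90°
n=1: pose=(-3,-4,N); sL=20/9, sR=40/13; mL=100/117, mR=20/13; mL+mR=280/117 → advance +1; mR−mL=80/117 → turn +1·90°
n=2: pose=(-3,-3,W); sL=32/17, sR=160/61; mL=768/1037, mR=80/61; mL+mR=2128/1037 → advance +1; mR−mL=592/1037 → turn +1·90°
n=3: pose=(-4,-3,S); sL=80/37, sR=80/49; mL=-960/1813, mR=40/49; mL+mR=520/1813 → advance +1; mR−mL=2440/1813 → turn +1·90°

0 160/61 160/89 -4480/5429 80/89 -4 -4 E
1 20/9 40/13 100/117 20/13 -3 -4 N
2 32/17 160/61 768/1037 80/61 -3 -3 W
3 80/37 80/49 -960/1813 40/49 -4 -3 S
final -4 -4 E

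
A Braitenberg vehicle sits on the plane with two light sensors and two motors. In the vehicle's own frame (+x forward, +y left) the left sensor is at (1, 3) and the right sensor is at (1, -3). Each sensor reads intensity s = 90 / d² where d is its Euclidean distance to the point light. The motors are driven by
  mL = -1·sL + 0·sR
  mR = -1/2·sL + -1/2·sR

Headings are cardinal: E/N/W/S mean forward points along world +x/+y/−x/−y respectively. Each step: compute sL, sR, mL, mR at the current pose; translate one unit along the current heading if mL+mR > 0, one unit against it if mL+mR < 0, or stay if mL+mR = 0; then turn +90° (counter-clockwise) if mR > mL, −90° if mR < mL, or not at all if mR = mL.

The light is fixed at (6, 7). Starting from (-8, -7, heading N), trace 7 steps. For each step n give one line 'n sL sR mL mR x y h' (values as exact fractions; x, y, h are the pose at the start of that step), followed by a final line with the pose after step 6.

n=0: pose=(-8,-7,N); sL=45/229, sR=9/29; mL=-45/229, mR=-1683/6641; mL+mR=-2988/6641 → advance -1; mR−mL=-378/6641 → turn -1·90°
n=1: pose=(-8,-8,E); sL=90/313, sR=90/493; mL=-90/313, mR=-36270/154309; mL+mR=-80640/154309 → advance -1; mR−mL=8100/154309 → turn +1·90°
n=2: pose=(-9,-8,N); sL=9/52, sR=9/34; mL=-9/52, mR=-387/1768; mL+mR=-693/1768 → advance -1; mR−mL=-81/1768 → turn -1·90°
n=3: pose=(-9,-9,E); sL=18/73, sR=90/557; mL=-18/73, mR=-8298/40661; mL+mR=-18324/40661 → advance -1; mR−mL=1728/40661 → turn +1·90°
n=4: pose=(-10,-9,N); sL=45/293, sR=45/197; mL=-45/293, mR=-11025/57721; mL+mR=-19890/57721 → advance -1; mR−mL=-2160/57721 → turn -1·90°
n=5: pose=(-10,-10,E); sL=90/421, sR=18/125; mL=-90/421, mR=-9414/52625; mL+mR=-20664/52625 → advance -1; mR−mL=1836/52625 → turn +1·90°
n=6: pose=(-11,-10,N); sL=45/328, sR=45/226; mL=-45/328, mR=-12465/74128; mL+mR=-22635/74128 → advance -1; mR−mL=-2295/74128 → turn -1·90°

0 45/229 9/29 -45/229 -1683/6641 -8 -7 N
1 90/313 90/493 -90/313 -36270/154309 -8 -8 E
2 9/52 9/34 -9/52 -387/1768 -9 -8 N
3 18/73 90/557 -18/73 -8298/40661 -9 -9 E
4 45/293 45/197 -45/293 -11025/57721 -10 -9 N
5 90/421 18/125 -90/421 -9414/52625 -10 -10 E
6 45/328 45/226 -45/328 -12465/74128 -11 -10 N
final -11 -11 E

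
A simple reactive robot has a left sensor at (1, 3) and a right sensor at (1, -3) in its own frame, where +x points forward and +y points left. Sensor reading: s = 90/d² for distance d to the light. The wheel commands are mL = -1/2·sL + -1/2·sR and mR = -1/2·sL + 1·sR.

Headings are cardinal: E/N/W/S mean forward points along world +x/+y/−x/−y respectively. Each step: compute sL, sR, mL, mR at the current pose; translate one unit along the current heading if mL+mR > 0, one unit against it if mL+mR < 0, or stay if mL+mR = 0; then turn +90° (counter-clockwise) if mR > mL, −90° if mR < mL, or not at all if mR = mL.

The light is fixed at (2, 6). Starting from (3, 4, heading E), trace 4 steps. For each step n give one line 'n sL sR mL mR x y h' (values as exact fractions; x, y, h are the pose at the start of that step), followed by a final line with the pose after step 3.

n=0: pose=(3,4,E); sL=18, sR=90/29; mL=-306/29, mR=-171/29; mL+mR=-477/29 → advance -1; mR−mL=135/29 → turn +1·90°
n=1: pose=(2,4,N); sL=9, sR=9; mL=-9, mR=9/2; mL+mR=-9/2 → advance -1; mR−mL=27/2 → turn +1·90°
n=2: pose=(2,3,W); sL=90/37, sR=90; mL=-1710/37, mR=3285/37; mL+mR=1575/37 → advance +1; mR−mL=135 → turn +1·90°
n=3: pose=(1,3,S); sL=9/2, sR=45/16; mL=-117/32, mR=9/16; mL+mR=-99/32 → advance -1; mR−mL=135/32 → turn +1·90°

0 18 90/29 -306/29 -171/29 3 4 E
1 9 9 -9 9/2 2 4 N
2 90/37 90 -1710/37 3285/37 2 3 W
3 9/2 45/16 -117/32 9/16 1 3 S
final 1 4 E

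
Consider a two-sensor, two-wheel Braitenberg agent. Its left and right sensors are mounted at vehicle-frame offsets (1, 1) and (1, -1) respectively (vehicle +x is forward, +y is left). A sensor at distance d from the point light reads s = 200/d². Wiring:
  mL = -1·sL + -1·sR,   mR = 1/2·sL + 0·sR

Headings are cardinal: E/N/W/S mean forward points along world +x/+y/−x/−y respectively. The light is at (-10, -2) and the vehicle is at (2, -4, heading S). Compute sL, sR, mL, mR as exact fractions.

left sensor world pos  = (3, -5); dL² = 178
right sensor world pos = (1, -5); dR² = 130
sL = 200/178 = 100/89
sR = 200/130 = 20/13
mL = -1·sL + -1·sR = -3080/1157
mR = 1/2·sL + 0·sR = 50/89

100/89 20/13 -3080/1157 50/89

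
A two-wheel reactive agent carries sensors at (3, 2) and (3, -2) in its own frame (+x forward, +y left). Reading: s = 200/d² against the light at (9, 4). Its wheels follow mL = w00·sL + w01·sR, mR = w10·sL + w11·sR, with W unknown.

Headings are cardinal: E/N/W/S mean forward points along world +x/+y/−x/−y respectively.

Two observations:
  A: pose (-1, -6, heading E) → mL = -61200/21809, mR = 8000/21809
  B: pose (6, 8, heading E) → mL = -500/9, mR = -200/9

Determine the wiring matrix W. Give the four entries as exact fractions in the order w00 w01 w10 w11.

-1 -1 1/2 -1/2

obs A: pose=(-1,-6,E) → sL=200/113, sR=200/193, mL=-61200/21809, mR=8000/21809
obs B: pose=(6,8,E) → sL=50/9, sR=50, mL=-500/9, mR=-200/9
sensor matrix S = [[200/113, 200/193], [50/9, 50]]; det S = 16240000/196281
solve [mL_A; mL_B] = S·[w00; w01] and [mR_A; mR_B] = S·[w10; w11]:
  w00 = -1, w01 = -1, w10 = 1/2, w11 = -1/2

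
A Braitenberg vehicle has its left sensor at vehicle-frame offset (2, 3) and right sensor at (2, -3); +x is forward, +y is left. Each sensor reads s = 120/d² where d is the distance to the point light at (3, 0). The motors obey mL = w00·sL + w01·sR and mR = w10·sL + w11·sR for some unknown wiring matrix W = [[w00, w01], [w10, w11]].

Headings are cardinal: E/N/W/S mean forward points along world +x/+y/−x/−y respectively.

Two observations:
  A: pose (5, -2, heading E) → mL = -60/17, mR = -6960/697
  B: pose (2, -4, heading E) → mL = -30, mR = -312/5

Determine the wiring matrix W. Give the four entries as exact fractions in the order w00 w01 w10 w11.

-1/2 0 -1 -1

obs A: pose=(5,-2,E) → sL=120/17, sR=120/41, mL=-60/17, mR=-6960/697
obs B: pose=(2,-4,E) → sL=60, sR=12/5, mL=-30, mR=-312/5
sensor matrix S = [[120/17, 120/41], [60, 12/5]]; det S = -110592/697
solve [mL_A; mL_B] = S·[w00; w01] and [mR_A; mR_B] = S·[w10; w11]:
  w00 = -1/2, w01 = 0, w10 = -1, w11 = -1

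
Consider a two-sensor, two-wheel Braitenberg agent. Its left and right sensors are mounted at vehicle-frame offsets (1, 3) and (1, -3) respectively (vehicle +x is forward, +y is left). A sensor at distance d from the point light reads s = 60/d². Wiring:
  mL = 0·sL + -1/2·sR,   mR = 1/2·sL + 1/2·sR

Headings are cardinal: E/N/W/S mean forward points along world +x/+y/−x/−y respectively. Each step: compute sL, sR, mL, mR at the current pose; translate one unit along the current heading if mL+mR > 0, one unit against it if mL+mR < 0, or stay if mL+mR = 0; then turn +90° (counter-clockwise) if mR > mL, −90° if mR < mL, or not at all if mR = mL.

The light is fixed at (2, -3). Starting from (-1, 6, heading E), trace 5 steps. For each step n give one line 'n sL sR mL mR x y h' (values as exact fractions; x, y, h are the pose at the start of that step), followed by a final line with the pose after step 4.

n=0: pose=(-1,6,E); sL=15/37, sR=3/2; mL=-3/4, mR=141/148; mL+mR=15/74 → advance +1; mR−mL=63/37 → turn +1·90°
n=1: pose=(0,6,N); sL=12/25, sR=60/101; mL=-30/101, mR=1356/2525; mL+mR=6/25 → advance +1; mR−mL=2106/2525 → turn +1·90°
n=2: pose=(0,7,W); sL=30/29, sR=30/89; mL=-15/89, mR=1770/2581; mL+mR=15/29 → advance +1; mR−mL=2205/2581 → turn +1·90°
n=3: pose=(-1,7,S); sL=20/27, sR=20/39; mL=-10/39, mR=220/351; mL+mR=10/27 → advance +1; mR−mL=310/351 → turn +1·90°
n=4: pose=(-1,6,E); sL=15/37, sR=3/2; mL=-3/4, mR=141/148; mL+mR=15/74 → advance +1; mR−mL=63/37 → turn +1·90°

0 15/37 3/2 -3/4 141/148 -1 6 E
1 12/25 60/101 -30/101 1356/2525 0 6 N
2 30/29 30/89 -15/89 1770/2581 0 7 W
3 20/27 20/39 -10/39 220/351 -1 7 S
4 15/37 3/2 -3/4 141/148 -1 6 E
final 0 6 N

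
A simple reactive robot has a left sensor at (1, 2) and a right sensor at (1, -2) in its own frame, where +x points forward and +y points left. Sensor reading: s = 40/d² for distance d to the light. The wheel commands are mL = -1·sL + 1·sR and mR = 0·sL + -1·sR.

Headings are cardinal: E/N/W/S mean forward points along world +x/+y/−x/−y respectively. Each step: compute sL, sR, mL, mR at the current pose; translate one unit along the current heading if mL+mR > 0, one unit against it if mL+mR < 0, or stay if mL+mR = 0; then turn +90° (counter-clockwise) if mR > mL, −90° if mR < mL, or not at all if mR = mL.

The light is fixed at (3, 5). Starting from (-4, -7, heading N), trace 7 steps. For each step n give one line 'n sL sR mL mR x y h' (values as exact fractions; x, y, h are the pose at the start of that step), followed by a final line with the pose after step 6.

n=0: pose=(-4,-7,N); sL=20/101, sR=20/73; mL=560/7373, mR=-20/73; mL+mR=-20/101 → advance -1; mR−mL=-2580/7373 → turn -1·90°
n=1: pose=(-4,-8,E); sL=40/157, sR=40/261; mL=-4160/40977, mR=-40/261; mL+mR=-40/157 → advance -1; mR−mL=-2120/40977 → turn -1·90°
n=2: pose=(-5,-8,S); sL=5/29, sR=5/37; mL=-40/1073, mR=-5/37; mL+mR=-5/29 → advance -1; mR−mL=-105/1073 → turn -1·90°
n=3: pose=(-5,-7,W); sL=40/277, sR=40/181; mL=3840/50137, mR=-40/181; mL+mR=-40/277 → advance -1; mR−mL=-14920/50137 → turn -1·90°
n=4: pose=(-4,-7,N); sL=20/101, sR=20/73; mL=560/7373, mR=-20/73; mL+mR=-20/101 → advance -1; mR−mL=-2580/7373 → turn -1·90°
n=5: pose=(-4,-8,E); sL=40/157, sR=40/261; mL=-4160/40977, mR=-40/261; mL+mR=-40/157 → advance -1; mR−mL=-2120/40977 → turn -1·90°
n=6: pose=(-5,-8,S); sL=5/29, sR=5/37; mL=-40/1073, mR=-5/37; mL+mR=-5/29 → advance -1; mR−mL=-105/1073 → turn -1·90°

0 20/101 20/73 560/7373 -20/73 -4 -7 N
1 40/157 40/261 -4160/40977 -40/261 -4 -8 E
2 5/29 5/37 -40/1073 -5/37 -5 -8 S
3 40/277 40/181 3840/50137 -40/181 -5 -7 W
4 20/101 20/73 560/7373 -20/73 -4 -7 N
5 40/157 40/261 -4160/40977 -40/261 -4 -8 E
6 5/29 5/37 -40/1073 -5/37 -5 -8 S
final -5 -7 W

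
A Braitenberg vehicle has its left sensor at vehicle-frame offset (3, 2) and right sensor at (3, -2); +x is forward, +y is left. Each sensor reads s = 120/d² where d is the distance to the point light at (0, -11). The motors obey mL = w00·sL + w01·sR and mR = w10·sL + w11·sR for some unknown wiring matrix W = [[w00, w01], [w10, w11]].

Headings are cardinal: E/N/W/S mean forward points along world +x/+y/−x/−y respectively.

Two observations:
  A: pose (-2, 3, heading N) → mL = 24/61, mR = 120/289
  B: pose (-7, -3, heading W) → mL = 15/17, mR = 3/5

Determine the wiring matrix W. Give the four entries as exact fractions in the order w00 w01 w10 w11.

obs A: pose=(-2,3,N) → sL=24/61, sR=120/289, mL=24/61, mR=120/289
obs B: pose=(-7,-3,W) → sL=15/17, sR=3/5, mL=15/17, mR=3/5
sensor matrix S = [[24/61, 120/289], [15/17, 3/5]]; det S = -195264/1498465
solve [mL_A; mL_B] = S·[w00; w01] and [mR_A; mR_B] = S·[w10; w11]:
  w00 = 1, w01 = 0, w10 = 0, w11 = 1

1 0 0 1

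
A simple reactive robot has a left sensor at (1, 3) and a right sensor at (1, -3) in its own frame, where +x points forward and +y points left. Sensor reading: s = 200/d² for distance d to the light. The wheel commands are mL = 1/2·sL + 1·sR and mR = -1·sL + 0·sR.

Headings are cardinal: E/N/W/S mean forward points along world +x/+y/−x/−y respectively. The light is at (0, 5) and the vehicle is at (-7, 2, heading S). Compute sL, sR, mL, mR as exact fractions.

left sensor world pos  = (-4, 1); dL² = 32
right sensor world pos = (-10, 1); dR² = 116
sL = 200/32 = 25/4
sR = 200/116 = 50/29
mL = 1/2·sL + 1·sR = 1125/232
mR = -1·sL + 0·sR = -25/4

25/4 50/29 1125/232 -25/4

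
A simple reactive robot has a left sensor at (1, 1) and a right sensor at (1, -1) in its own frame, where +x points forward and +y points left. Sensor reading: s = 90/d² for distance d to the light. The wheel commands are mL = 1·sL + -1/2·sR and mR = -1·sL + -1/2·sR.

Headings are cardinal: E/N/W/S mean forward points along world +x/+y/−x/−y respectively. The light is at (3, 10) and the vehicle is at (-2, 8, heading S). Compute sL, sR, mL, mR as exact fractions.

left sensor world pos  = (-1, 7); dL² = 25
right sensor world pos = (-3, 7); dR² = 45
sL = 90/25 = 18/5
sR = 90/45 = 2
mL = 1·sL + -1/2·sR = 13/5
mR = -1·sL + -1/2·sR = -23/5

18/5 2 13/5 -23/5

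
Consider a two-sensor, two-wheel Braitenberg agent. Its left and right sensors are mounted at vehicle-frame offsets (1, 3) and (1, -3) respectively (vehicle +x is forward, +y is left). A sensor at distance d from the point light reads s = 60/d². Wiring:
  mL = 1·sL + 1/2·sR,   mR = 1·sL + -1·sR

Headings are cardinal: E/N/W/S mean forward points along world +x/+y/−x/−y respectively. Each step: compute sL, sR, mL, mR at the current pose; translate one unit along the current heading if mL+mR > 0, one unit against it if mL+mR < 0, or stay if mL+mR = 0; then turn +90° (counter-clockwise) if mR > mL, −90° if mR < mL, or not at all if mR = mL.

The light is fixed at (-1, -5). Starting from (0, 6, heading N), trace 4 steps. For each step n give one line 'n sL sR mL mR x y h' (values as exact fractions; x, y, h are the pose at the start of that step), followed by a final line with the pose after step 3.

n=0: pose=(0,6,N); sL=15/37, sR=3/8; mL=351/592, mR=9/296; mL+mR=369/592 → advance +1; mR−mL=-9/16 → turn -1·90°
n=1: pose=(0,7,E); sL=60/229, sR=12/17; mL=2394/3893, mR=-1728/3893; mL+mR=666/3893 → advance +1; mR−mL=-18/17 → turn -1·90°
n=2: pose=(1,7,S); sL=30/73, sR=30/61; mL=2925/4453, mR=-360/4453; mL+mR=2565/4453 → advance +1; mR−mL=-45/61 → turn -1·90°
n=3: pose=(1,6,W); sL=12/13, sR=60/197; mL=2754/2561, mR=1584/2561; mL+mR=4338/2561 → advance +1; mR−mL=-90/197 → turn -1·90°

0 15/37 3/8 351/592 9/296 0 6 N
1 60/229 12/17 2394/3893 -1728/3893 0 7 E
2 30/73 30/61 2925/4453 -360/4453 1 7 S
3 12/13 60/197 2754/2561 1584/2561 1 6 W
final 0 6 N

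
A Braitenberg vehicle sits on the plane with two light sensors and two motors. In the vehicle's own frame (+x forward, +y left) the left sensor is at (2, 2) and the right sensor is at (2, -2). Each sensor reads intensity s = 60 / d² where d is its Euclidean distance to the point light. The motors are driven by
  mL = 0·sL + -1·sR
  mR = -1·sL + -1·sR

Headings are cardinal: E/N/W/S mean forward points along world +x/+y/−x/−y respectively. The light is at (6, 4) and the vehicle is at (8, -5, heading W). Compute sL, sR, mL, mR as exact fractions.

60/121 60/49 -60/49 -10200/5929

left sensor world pos  = (6, -7); dL² = 121
right sensor world pos = (6, -3); dR² = 49
sL = 60/121 = 60/121
sR = 60/49 = 60/49
mL = 0·sL + -1·sR = -60/49
mR = -1·sL + -1·sR = -10200/5929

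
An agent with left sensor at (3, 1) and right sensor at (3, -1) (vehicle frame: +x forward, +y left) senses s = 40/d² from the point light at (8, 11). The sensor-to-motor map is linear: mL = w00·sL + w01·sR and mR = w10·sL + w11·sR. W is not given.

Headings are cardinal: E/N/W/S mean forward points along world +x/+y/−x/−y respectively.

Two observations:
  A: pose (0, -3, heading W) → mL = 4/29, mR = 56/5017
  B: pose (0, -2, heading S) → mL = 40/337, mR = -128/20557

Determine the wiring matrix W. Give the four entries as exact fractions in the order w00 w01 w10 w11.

obs A: pose=(0,-3,W) → sL=20/173, sR=4/29, mL=4/29, mR=56/5017
obs B: pose=(0,-2,S) → sL=8/61, sR=40/337, mL=40/337, mR=-128/20557
sensor matrix S = [[20/173, 4/29], [8/61, 40/337]]; det S = -450432/103134469
solve [mL_A; mL_B] = S·[w00; w01] and [mR_A; mR_B] = S·[w10; w11]:
  w00 = 0, w01 = 1, w10 = -1/2, w11 = 1/2

0 1 -1/2 1/2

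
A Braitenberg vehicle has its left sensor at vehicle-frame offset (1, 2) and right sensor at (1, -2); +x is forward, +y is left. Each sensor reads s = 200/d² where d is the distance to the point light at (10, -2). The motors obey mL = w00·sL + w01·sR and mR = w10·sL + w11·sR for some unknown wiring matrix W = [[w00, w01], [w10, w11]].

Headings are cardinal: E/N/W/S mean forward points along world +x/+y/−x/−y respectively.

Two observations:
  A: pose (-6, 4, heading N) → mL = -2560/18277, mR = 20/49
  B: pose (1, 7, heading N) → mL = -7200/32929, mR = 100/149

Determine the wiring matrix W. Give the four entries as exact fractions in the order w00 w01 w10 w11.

obs A: pose=(-6,4,N) → sL=200/373, sR=40/49, mL=-2560/18277, mR=20/49
obs B: pose=(1,7,N) → sL=200/221, sR=200/149, mL=-7200/32929, mR=100/149
sensor matrix S = [[200/373, 40/49], [200/221, 200/149]]; det S = -11456000/601843333
solve [mL_A; mL_B] = S·[w00; w01] and [mR_A; mR_B] = S·[w10; w11]:
  w00 = 1/2, w01 = -1/2, w10 = 0, w11 = 1/2

1/2 -1/2 0 1/2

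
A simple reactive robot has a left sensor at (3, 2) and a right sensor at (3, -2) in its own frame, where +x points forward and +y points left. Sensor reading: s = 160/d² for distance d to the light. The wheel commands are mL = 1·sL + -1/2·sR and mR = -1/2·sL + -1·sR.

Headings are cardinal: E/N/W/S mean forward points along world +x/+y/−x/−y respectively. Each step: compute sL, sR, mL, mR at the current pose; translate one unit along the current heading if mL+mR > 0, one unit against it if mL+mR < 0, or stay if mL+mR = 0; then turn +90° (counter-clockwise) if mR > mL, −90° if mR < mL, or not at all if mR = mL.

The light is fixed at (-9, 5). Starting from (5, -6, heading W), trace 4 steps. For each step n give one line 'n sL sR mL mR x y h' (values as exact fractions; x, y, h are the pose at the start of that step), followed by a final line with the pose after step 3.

n=0: pose=(5,-6,W); sL=16/29, sR=80/101; mL=456/2929, mR=-3128/2929; mL+mR=-2672/2929 → advance -1; mR−mL=-3584/2929 → turn -1·90°
n=1: pose=(6,-6,N); sL=160/233, sR=160/353; mL=37840/82249, mR=-65520/82249; mL+mR=-27680/82249 → advance -1; mR−mL=-103360/82249 → turn -1·90°
n=2: pose=(6,-7,E); sL=20/53, sR=4/13; mL=154/689, mR=-342/689; mL+mR=-188/689 → advance -1; mR−mL=-496/689 → turn -1·90°
n=3: pose=(5,-7,S); sL=160/481, sR=160/369; mL=20560/177489, mR=-106480/177489; mL+mR=-28640/59163 → advance -1; mR−mL=-127040/177489 → turn -1·90°

0 16/29 80/101 456/2929 -3128/2929 5 -6 W
1 160/233 160/353 37840/82249 -65520/82249 6 -6 N
2 20/53 4/13 154/689 -342/689 6 -7 E
3 160/481 160/369 20560/177489 -106480/177489 5 -7 S
final 5 -6 W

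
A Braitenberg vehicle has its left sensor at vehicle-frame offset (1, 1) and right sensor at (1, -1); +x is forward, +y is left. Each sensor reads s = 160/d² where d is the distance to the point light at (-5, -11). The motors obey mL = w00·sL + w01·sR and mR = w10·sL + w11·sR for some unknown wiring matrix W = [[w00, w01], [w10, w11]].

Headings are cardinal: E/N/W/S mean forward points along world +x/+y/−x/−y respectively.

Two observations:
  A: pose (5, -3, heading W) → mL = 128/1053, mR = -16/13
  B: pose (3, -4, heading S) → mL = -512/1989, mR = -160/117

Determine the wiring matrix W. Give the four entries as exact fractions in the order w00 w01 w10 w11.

1/2 -1/2 -1 0

obs A: pose=(5,-3,W) → sL=16/13, sR=80/81, mL=128/1053, mR=-16/13
obs B: pose=(3,-4,S) → sL=160/117, sR=32/17, mL=-512/1989, mR=-160/117
sensor matrix S = [[16/13, 80/81], [160/117, 32/17]]; det S = 155648/161109
solve [mL_A; mL_B] = S·[w00; w01] and [mR_A; mR_B] = S·[w10; w11]:
  w00 = 1/2, w01 = -1/2, w10 = -1, w11 = 0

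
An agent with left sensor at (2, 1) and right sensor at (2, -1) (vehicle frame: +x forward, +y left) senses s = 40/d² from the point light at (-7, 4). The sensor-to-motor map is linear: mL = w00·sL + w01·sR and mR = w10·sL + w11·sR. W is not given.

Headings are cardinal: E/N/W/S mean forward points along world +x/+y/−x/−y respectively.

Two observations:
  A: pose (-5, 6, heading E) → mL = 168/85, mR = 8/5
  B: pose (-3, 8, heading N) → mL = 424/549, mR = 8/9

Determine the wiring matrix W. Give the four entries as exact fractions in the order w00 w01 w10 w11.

obs A: pose=(-5,6,E) → sL=8/5, sR=40/17, mL=168/85, mR=8/5
obs B: pose=(-3,8,N) → sL=8/9, sR=40/61, mL=424/549, mR=8/9
sensor matrix S = [[8/5, 40/17], [8/9, 40/61]]; det S = -9728/9333
solve [mL_A; mL_B] = S·[w00; w01] and [mR_A; mR_B] = S·[w10; w11]:
  w00 = 1/2, w01 = 1/2, w10 = 1, w11 = 0

1/2 1/2 1 0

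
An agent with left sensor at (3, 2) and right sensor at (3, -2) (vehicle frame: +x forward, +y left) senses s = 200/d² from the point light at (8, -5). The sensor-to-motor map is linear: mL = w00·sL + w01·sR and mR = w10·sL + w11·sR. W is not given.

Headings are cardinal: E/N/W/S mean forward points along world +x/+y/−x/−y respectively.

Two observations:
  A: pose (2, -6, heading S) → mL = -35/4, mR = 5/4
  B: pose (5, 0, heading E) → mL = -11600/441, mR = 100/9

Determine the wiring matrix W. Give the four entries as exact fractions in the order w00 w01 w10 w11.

obs A: pose=(2,-6,S) → sL=25/4, sR=5/2, mL=-35/4, mR=5/4
obs B: pose=(5,0,E) → sL=200/49, sR=200/9, mL=-11600/441, mR=100/9
sensor matrix S = [[25/4, 5/2], [200/49, 200/9]]; det S = 56750/441
solve [mL_A; mL_B] = S·[w00; w01] and [mR_A; mR_B] = S·[w10; w11]:
  w00 = -1, w01 = -1, w10 = 0, w11 = 1/2

-1 -1 0 1/2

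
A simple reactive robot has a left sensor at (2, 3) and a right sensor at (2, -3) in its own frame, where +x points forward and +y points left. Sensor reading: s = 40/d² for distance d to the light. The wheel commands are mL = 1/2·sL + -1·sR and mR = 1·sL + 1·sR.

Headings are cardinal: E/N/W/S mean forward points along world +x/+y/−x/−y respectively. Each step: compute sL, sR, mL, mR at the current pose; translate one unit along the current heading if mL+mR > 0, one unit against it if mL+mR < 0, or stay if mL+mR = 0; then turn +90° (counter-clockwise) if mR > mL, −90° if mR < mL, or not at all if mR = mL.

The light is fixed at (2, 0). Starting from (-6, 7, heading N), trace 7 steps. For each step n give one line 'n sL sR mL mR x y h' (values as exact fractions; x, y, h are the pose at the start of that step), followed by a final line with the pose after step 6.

0 20/101 20/53 -1490/5353 3080/5353 -6 7 N
1 8/25 40/221 -116/5525 2768/5525 -6 8 W
2 5/9 2/9 1/18 7/9 -7 8 S
3 40/149 8/13 -932/1937 1712/1937 -7 7 E
4 20/101 20/53 -1490/5353 3080/5353 -6 7 N
5 8/25 40/221 -116/5525 2768/5525 -6 8 W
6 5/9 2/9 1/18 7/9 -7 8 S
final -7 7 E

n=0: pose=(-6,7,N); sL=20/101, sR=20/53; mL=-1490/5353, mR=3080/5353; mL+mR=30/101 → advance +1; mR−mL=4570/5353 → turn +1·90°
n=1: pose=(-6,8,W); sL=8/25, sR=40/221; mL=-116/5525, mR=2768/5525; mL+mR=12/25 → advance +1; mR−mL=2884/5525 → turn +1·90°
n=2: pose=(-7,8,S); sL=5/9, sR=2/9; mL=1/18, mR=7/9; mL+mR=5/6 → advance +1; mR−mL=13/18 → turn +1·90°
n=3: pose=(-7,7,E); sL=40/149, sR=8/13; mL=-932/1937, mR=1712/1937; mL+mR=60/149 → advance +1; mR−mL=2644/1937 → turn +1·90°
n=4: pose=(-6,7,N); sL=20/101, sR=20/53; mL=-1490/5353, mR=3080/5353; mL+mR=30/101 → advance +1; mR−mL=4570/5353 → turn +1·90°
n=5: pose=(-6,8,W); sL=8/25, sR=40/221; mL=-116/5525, mR=2768/5525; mL+mR=12/25 → advance +1; mR−mL=2884/5525 → turn +1·90°
n=6: pose=(-7,8,S); sL=5/9, sR=2/9; mL=1/18, mR=7/9; mL+mR=5/6 → advance +1; mR−mL=13/18 → turn +1·90°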